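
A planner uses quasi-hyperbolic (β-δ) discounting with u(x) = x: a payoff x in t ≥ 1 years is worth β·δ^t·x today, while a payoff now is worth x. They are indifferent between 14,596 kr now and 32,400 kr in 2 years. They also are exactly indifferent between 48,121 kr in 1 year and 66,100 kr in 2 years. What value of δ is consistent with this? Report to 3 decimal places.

The second indifference involves only future payoffs, so β cancels: β·δ^1·48121 = β·δ^2·66100, giving δ = 48121/66100 = 0.72800.

δ ≈ 0.728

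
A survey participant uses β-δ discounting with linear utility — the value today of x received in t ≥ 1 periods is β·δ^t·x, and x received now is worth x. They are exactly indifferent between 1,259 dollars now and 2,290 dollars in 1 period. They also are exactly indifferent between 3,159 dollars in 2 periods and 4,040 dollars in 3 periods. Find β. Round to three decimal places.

β ≈ 0.703

From the later pair, β·δ^2·3159 = β·δ^3·4040; dividing through, δ = 3159/4040 = 0.78193.
Substituting δ into 1259 = β·δ·2290: β = 1259/(1790.621) ≈ 0.703.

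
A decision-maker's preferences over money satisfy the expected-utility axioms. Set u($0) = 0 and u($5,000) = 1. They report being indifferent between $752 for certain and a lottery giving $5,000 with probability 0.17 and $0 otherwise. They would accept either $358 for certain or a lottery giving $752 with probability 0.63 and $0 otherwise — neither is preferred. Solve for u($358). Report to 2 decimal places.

From the first indifference, u($752) = 0.17·u($5,000) + 0.83·u($0) = 0.17·1 + 0.83·0 = 0.17.
Then u($358) = 0.63·u($752) + 0.37·u($0) = 0.63·0.17 + 0.37·0.00 = 0.1071.

0.11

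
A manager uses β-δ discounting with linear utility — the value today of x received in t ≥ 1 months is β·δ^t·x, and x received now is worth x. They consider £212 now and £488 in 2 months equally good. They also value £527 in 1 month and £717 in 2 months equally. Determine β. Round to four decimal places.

β ≈ 0.8041

The second indifference involves only future payoffs, so β cancels: β·δ^1·527 = β·δ^2·717, giving δ = 527/717 = 0.73501.
The first indifference: 212 = β·δ^2·488, so β = 212/(δ^2·488) = 212/(0.54024·488) ≈ 0.8041.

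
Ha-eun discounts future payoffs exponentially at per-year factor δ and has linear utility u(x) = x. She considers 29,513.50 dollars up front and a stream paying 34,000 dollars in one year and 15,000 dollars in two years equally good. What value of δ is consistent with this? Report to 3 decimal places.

Equating present values: 29513.50 = 34000δ + 15000δ².
That is, 15000δ² + 34000δ − 29513.50 = 0, a quadratic in δ.
δ = (−34000 + √(34000² + 4·15000·29513.50)) / (2·15000) = (−34000 + √2926810000.00) / 30000 ≈ 0.670.

δ ≈ 0.670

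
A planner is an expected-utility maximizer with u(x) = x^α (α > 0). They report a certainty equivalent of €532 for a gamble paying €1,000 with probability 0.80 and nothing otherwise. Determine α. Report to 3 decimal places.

α ≈ 0.354

Since u(0) = 0, the lottery's EU is 0.80·1000^α.
Setting u(532) equal to that: 532^α = 0.80·1000^α ⇒ (532/1000)^α = 0.80.
α = ln(0.80) / ln(532/1000) = -0.223144/-0.631112 ≈ 0.354.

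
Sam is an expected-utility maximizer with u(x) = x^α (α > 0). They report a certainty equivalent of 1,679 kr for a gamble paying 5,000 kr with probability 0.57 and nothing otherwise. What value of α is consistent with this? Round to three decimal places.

α ≈ 0.515

EU(lottery) = 0.57·5000^α + 0.43·0 = 0.57·5000^α.
Setting u(1679) equal to that: 1679^α = 0.57·5000^α ⇒ (1679/5000)^α = 0.57.
α = ln(0.57) / ln(1679/5000) = -0.562119/-1.091240 ≈ 0.515.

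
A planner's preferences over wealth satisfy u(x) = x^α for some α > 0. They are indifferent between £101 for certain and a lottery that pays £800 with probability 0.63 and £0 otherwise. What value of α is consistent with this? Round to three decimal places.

α ≈ 0.223

EU(lottery) = 0.63·800^α + 0.37·0 = 0.63·800^α.
Equating: 101^α = 0.63·800^α, i.e. 0.1263^α = 0.63.
α = ln(0.63) / ln(101/800) = -0.462035/-2.069491 ≈ 0.223.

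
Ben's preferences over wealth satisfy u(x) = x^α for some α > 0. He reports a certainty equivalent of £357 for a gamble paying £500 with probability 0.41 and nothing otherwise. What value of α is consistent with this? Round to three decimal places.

The lottery's expected utility is 0.41·u(500) + 0.59·u(0) = 0.41·500^α (since u(0) = 0 for α > 0).
Equating: 357^α = 0.41·500^α, i.e. 0.7140^α = 0.41.
Taking logs: α·ln(357/500) = ln(0.41), so α = -0.891598 / -0.336872 ≈ 2.647.

α ≈ 2.647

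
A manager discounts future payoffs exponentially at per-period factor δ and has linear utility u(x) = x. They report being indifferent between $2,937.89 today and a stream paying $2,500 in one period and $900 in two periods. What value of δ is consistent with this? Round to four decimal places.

δ ≈ 0.8900

The stream is worth 2500δ + 900δ² today, so 2500δ + 900δ² = 2937.89.
So 900δ² + 2500δ − 2937.89 = 0.
By the quadratic formula (taking the positive root), δ = (−2500 + √16826404.00) / 1800 ≈ 0.8900.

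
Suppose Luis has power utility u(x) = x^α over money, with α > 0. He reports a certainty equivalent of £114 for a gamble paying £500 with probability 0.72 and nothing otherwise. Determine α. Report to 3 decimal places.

α ≈ 0.222

Since u(0) = 0, the lottery's EU is 0.72·500^α.
Setting u(114) equal to that: 114^α = 0.72·500^α ⇒ (114/500)^α = 0.72.
Taking logs: α·ln(114/500) = ln(0.72), so α = -0.328504 / -1.478410 ≈ 0.222.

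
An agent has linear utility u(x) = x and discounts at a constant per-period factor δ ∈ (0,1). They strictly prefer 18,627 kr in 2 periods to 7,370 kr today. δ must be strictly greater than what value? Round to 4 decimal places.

Under u(x) = x this choice says 7370 < δ^2·18627.
Dividing by 18627: δ^2 > 0.39566. Both sides are positive, so the square root keeps the direction.
δ > 0.39566^(1/2) = 0.6290.

δ > 0.6290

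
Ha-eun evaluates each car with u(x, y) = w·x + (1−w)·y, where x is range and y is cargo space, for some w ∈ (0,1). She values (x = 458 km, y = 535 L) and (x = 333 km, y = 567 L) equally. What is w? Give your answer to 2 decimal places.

w = 0.20

Indifference: w·458 + (1−w)·535 = w·333 + (1−w)·567.
Collecting terms: w·125 = (1−w)·32.
The marginal rate of substitution is 32/125, so w = 32/(125+32) = 0.20.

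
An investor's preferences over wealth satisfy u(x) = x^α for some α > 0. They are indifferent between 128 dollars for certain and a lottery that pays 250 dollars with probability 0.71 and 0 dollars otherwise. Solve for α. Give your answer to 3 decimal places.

EU(lottery) = 0.71·250^α + 0.29·0 = 0.71·250^α.
Equating: 128^α = 0.71·250^α, i.e. 0.5120^α = 0.71.
α = ln(0.71) / ln(128/250) = -0.342490/-0.669431 ≈ 0.512.

α ≈ 0.512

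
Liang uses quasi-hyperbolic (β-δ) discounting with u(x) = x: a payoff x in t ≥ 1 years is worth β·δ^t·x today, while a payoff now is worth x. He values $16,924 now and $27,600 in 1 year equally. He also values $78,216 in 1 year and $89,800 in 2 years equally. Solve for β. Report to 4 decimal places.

β ≈ 0.7040

The second indifference involves only future payoffs, so β cancels: β·δ^1·78216 = β·δ^2·89800, giving δ = 78216/89800 = 0.87100.
Substituting δ into 16924 = β·δ·27600: β = 16924/(24039.661) ≈ 0.7040.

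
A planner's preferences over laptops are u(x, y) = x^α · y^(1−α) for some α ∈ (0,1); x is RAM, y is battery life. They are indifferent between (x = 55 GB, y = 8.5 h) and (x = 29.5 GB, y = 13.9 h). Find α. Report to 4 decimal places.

Set the two utilities equal: 55^α·8.5^(1−α) = 29.5^α·13.9^(1−α).
(55/29.5)^α = (13.9/8.5)^(1−α); take logs: α·ln(55/29.5) = (1−α)·ln(13.9/8.5), i.e. α·0.6229429 = (1−α)·0.4918227.
Thus α·(1.1147656) = 0.4918227, so α = 0.4918227/1.1147656 ≈ 0.4412.

α ≈ 0.4412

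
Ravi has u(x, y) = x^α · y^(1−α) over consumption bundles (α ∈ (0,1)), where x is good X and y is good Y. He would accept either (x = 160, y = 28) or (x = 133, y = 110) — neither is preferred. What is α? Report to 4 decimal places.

α ≈ 0.8810

Set the two utilities equal: 160^α·28^(1−α) = 133^α·110^(1−α).
(160/133)^α = (110/28)^(1−α); take logs: α·ln(160/133) = (1−α)·ln(110/28), i.e. α·0.1848247 = (1−α)·1.3682759.
So α/(1−α) = (1.3682759)/(0.1848247) = 7.4031009, and α = 7.4031009/8.4031009 ≈ 0.8810.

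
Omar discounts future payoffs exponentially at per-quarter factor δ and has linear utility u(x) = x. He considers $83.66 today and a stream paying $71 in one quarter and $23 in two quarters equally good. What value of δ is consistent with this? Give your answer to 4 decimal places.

δ ≈ 0.9100

Present value of the stream is 71·δ + 23·δ². Indifference gives 71δ + 23δ² = 83.66.
So 23δ² + 71δ − 83.66 = 0.
The positive root is δ = [−71 + √(71² + 4·23·83.66)] / (2·23) = (−71 + 112.862)/46 ≈ 0.9100.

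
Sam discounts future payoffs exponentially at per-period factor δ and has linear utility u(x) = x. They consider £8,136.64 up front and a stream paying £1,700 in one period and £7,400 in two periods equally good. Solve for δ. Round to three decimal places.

δ ≈ 0.940

Equating present values: 8136.64 = 1700δ + 7400δ².
That is, 7400δ² + 1700δ − 8136.64 = 0, a quadratic in δ.
The positive root is δ = [−1700 + √(1700² + 4·7400·8136.64)] / (2·7400) = (−1700 + 15612.000)/14800 ≈ 0.940.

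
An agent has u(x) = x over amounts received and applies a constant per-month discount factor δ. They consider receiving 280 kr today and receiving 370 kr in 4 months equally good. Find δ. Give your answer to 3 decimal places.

δ ≈ 0.933

Equating discounted utilities: u(280) = δ^4·u(370) ⇒ δ^4 = u(280)/u(370).
With u(x) = x: δ^4 = 280/370 = 0.75676.
So δ = 0.75676^(1/4) ≈ 0.933.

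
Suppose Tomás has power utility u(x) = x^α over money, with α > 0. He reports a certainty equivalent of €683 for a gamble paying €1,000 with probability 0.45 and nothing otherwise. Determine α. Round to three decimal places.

α ≈ 2.094

The lottery's expected utility is 0.45·u(1000) + 0.55·u(0) = 0.45·1000^α (since u(0) = 0 for α > 0).
Indifference: 683^α = 0.45·1000^α, so (683/1000)^α = 0.45.
Taking logs: α·ln(683/1000) = ln(0.45), so α = -0.798508 / -0.381260 ≈ 2.094.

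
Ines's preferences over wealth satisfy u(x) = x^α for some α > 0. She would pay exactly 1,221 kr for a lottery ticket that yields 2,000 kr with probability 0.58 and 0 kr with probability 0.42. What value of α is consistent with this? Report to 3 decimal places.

α ≈ 1.104

The lottery's expected utility is 0.58·u(2000) + 0.42·u(0) = 0.58·2000^α (since u(0) = 0 for α > 0).
Indifference: 1221^α = 0.58·2000^α, so (1221/2000)^α = 0.58.
α = ln(0.58) / ln(1221/2000) = -0.544727/-0.493477 ≈ 1.104.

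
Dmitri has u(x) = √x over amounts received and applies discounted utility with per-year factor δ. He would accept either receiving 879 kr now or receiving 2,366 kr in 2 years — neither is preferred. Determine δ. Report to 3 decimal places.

δ ≈ 0.781

The payoff in 2 years is discounted by δ^2, so u(879) = δ^2·u(2366) and δ^2 = u(879)/u(2366).
Since u(x) = √x, δ^2 = √(879/2366) = 0.60952.
So δ = 0.60952^(1/2) ≈ 0.781.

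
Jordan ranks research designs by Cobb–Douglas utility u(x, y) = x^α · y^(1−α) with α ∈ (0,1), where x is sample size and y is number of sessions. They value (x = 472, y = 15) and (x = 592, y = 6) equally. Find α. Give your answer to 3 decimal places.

Set the two utilities equal: 472^α·15^(1−α) = 592^α·6^(1−α).
(472/592)^α = (6/15)^(1−α); take logs: α·ln(472/592) = (1−α)·ln(6/15), i.e. α·-0.226528 = (1−α)·-0.916291.
So α/(1−α) = (-0.916291)/(-0.226528) = 4.044935, and α = 4.044935/5.044935 ≈ 0.802.

α ≈ 0.802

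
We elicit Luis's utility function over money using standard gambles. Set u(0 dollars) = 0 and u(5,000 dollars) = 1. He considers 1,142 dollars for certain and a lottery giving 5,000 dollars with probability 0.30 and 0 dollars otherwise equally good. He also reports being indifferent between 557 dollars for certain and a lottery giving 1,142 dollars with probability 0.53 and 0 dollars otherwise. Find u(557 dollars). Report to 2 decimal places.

From the first indifference, u(1,142 dollars) = 0.30·u(5,000 dollars) + 0.70·u(0 dollars) = 0.30·1 + 0.70·0 = 0.30.
Then u(557 dollars) = 0.53·u(1,142 dollars) + 0.47·u(0 dollars) = 0.53·0.30 + 0.47·0.00 = 0.1590.

0.16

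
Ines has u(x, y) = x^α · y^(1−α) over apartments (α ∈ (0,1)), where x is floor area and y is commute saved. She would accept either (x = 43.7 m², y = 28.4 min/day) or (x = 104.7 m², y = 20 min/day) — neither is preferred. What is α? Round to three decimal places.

The Cobb–Douglas utilities coincide, so 43.7^α·28.4^(1−α) = 104.7^α·20^(1−α).
Taking logs: α·ln 43.7 + (1−α)·ln 28.4 = α·ln 104.7 + (1−α)·ln 20, i.e. α·-0.873751 = (1−α)·-0.350657.
Thus α·(-1.224408) = -0.350657, so α = -0.350657/-1.224408 ≈ 0.286.

α ≈ 0.286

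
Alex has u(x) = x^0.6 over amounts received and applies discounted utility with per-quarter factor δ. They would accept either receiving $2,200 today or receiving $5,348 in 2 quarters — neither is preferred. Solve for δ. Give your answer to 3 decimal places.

δ ≈ 0.766

Equating discounted utilities: u(2200) = δ^2·u(5348) ⇒ δ^2 = u(2200)/u(5348).
Since u(x) = x^0.6, δ^2 = (2200/5348)^0.6 = 0.41137^0.6 = 0.58687.
Taking the square root: δ = 0.58687^(1/2) ≈ 0.766.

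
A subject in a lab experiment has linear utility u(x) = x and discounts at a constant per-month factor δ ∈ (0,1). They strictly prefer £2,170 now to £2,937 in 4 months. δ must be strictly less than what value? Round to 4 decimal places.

Comparing present values: 2170 > δ^4·2937.
Dividing by 2937: δ^4 < 0.73885. Both sides are positive, so the 4th root keeps the direction.
δ < (2170/2937)^(1/4) ≈ 0.9271.

δ < 0.9271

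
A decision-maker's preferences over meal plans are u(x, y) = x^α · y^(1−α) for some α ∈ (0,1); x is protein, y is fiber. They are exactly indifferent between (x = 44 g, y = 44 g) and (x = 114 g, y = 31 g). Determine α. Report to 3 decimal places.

Set the two utilities equal: 44^α·44^(1−α) = 114^α·31^(1−α).
Taking logs: α·ln 44 + (1−α)·ln 44 = α·ln 114 + (1−α)·ln 31, i.e. α·-0.952009 = (1−α)·-0.350202.
So α/(1−α) = (-0.350202)/(-0.952009) = 0.367856, and α = 0.367856/1.367856 ≈ 0.269.

α ≈ 0.269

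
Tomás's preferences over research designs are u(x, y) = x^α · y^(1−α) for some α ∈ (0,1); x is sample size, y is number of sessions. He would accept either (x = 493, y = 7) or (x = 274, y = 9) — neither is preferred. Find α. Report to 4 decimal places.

Set the two utilities equal: 493^α·7^(1−α) = 274^α·9^(1−α).
Rearrange to (493/274)^α = (9/7)^(1−α) and take logs: α·0.5873811 = (1−α)·0.2513144.
With A = 0.5873811 and B = 0.2513144: α·A = (1−α)·B, so α = B/(A+B) = 0.2513144/0.8386955 ≈ 0.2996.

α ≈ 0.2996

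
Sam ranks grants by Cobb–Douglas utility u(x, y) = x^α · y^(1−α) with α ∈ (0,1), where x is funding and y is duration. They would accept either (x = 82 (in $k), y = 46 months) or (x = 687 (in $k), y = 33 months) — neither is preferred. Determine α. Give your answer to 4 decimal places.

Indifference: 82^α · 46^(1−α) = 687^α · 33^(1−α).
Rearrange to (82/687)^α = (33/46)^(1−α) and take logs: α·-2.1256150 = (1−α)·-0.3321338.
So α/(1−α) = (-0.3321338)/(-2.1256150) = 0.1562530, and α = 0.1562530/1.1562530 ≈ 0.1351.

α ≈ 0.1351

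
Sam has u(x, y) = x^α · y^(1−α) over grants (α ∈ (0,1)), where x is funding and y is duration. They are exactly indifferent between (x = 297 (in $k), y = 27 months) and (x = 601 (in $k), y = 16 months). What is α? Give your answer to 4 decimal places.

α ≈ 0.4261

Set the two utilities equal: 297^α·27^(1−α) = 601^α·16^(1−α).
(297/601)^α = (16/27)^(1−α); take logs: α·ln(297/601) = (1−α)·ln(16/27), i.e. α·-0.7048628 = (1−α)·-0.5232481.
With A = -0.7048628 and B = -0.5232481: α·A = (1−α)·B, so α = B/(A+B) = -0.5232481/-1.2281109 ≈ 0.4261.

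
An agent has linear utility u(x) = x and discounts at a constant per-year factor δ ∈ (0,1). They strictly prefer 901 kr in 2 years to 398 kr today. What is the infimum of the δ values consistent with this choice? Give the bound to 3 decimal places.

δ > 0.665

Under u(x) = x this choice says 398 < δ^2·901.
Hence δ^2 > 398/901 = 0.44173, and x ↦ x^(1/2) is increasing on (0,∞).
δ > 0.44173^(1/2) = 0.665.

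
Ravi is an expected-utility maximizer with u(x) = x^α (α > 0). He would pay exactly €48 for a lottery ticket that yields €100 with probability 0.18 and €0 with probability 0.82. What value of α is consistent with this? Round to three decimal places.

α ≈ 2.336

The lottery's expected utility is 0.18·u(100) + 0.82·u(0) = 0.18·100^α (since u(0) = 0 for α > 0).
Setting u(48) equal to that: 48^α = 0.18·100^α ⇒ (48/100)^α = 0.18.
Take logs: α = ln 0.18 / ln(48/100) ≈ 2.33634.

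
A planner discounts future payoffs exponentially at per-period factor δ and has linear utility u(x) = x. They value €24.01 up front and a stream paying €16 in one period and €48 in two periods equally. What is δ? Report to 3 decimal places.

δ ≈ 0.560

The stream is worth 16δ + 48δ² today, so 16δ + 48δ² = 24.01.
Rearranged: 48δ² + 16δ − 24.01 = 0.
By the quadratic formula (taking the positive root), δ = (−16 + √4865.92) / 96 ≈ 0.560.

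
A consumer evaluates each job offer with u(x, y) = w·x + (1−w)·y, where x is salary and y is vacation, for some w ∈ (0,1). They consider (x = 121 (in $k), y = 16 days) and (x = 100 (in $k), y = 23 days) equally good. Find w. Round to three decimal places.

Indifference: w·121 + (1−w)·16 = w·100 + (1−w)·23.
Rearranging, 21·w − 7·(1−w) = 0.
The marginal rate of substitution is 7/21, so w = 7/(21+7) = 0.250.

w = 0.250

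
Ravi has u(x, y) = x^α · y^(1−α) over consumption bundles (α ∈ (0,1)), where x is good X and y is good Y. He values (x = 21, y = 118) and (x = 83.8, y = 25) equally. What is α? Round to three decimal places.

α ≈ 0.529

Indifference: 21^α · 118^(1−α) = 83.8^α · 25^(1−α).
Taking logs: α·ln 21 + (1−α)·ln 118 = α·ln 83.8 + (1−α)·ln 25, i.e. α·-1.383911 = (1−α)·-1.551809.
With A = -1.383911 and B = -1.551809: α·A = (1−α)·B, so α = B/(A+B) = -1.551809/-2.935720 ≈ 0.529.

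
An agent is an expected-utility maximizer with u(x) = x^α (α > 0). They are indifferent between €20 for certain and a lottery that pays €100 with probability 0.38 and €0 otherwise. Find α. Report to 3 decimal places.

α ≈ 0.601

Since u(0) = 0, the lottery's EU is 0.38·100^α.
Equating: 20^α = 0.38·100^α, i.e. 0.2000^α = 0.38.
Taking logs: α·ln(20/100) = ln(0.38), so α = -0.967584 / -1.609438 ≈ 0.601.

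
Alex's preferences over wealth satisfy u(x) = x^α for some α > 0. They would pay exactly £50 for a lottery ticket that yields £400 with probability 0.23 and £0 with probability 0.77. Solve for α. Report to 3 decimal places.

α ≈ 0.707

The lottery's expected utility is 0.23·u(400) + 0.77·u(0) = 0.23·400^α (since u(0) = 0 for α > 0).
Equating: 50^α = 0.23·400^α, i.e. 0.1250^α = 0.23.
Taking logs: α·ln(50/400) = ln(0.23), so α = -1.469676 / -2.079442 ≈ 0.707.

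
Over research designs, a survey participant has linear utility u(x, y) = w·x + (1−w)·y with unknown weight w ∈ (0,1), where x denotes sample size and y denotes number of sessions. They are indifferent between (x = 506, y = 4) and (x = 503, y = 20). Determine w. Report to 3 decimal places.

Indifference: w·506 + (1−w)·4 = w·503 + (1−w)·20.
Rearranging, 3·w − 16·(1−w) = 0.
The marginal rate of substitution is 16/3, so w = 16/(3+16) = 0.842.

w = 0.842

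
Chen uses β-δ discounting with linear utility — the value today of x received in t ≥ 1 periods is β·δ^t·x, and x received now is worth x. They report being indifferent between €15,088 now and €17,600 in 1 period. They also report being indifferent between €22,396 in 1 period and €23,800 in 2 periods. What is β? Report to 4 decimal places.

From the later pair, β·δ^1·22396 = β·δ^2·23800; dividing through, δ = 22396/23800 = 0.94101.
Now use the now-vs-future pair: 15088 = β·δ·17600 gives β = 15088/(0.94101·17600) ≈ 0.9110.

β ≈ 0.9110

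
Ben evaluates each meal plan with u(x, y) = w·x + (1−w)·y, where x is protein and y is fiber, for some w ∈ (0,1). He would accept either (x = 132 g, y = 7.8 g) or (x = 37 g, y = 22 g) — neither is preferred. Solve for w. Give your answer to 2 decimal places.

w = 0.13

Equating utilities: w·132 + (1−w)·7.8 = w·37 + (1−w)·22.
Collecting terms: w·95 = (1−w)·14.2.
Hence w = 14.2/(95+14.2) = 14.2/109.2 = 0.13.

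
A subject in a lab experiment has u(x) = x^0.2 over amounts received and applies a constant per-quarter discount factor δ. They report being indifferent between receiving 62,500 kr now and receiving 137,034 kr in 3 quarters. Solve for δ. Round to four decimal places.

Equating discounted utilities: u(62500) = δ^3·u(137034) ⇒ δ^3 = u(62500)/u(137034).
With u(x) = x^0.2: δ^3 = 62500^0.2/137034^0.2 = (62500/137034)^0.2 = 0.85469.
Hence δ = (0.85469)^(1/3) = 0.949009.

δ ≈ 0.9490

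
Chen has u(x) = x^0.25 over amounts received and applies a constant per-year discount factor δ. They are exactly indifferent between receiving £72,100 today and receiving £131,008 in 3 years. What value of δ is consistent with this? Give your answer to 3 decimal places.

δ ≈ 0.951

Equating discounted utilities: u(72100) = δ^3·u(131008) ⇒ δ^3 = u(72100)/u(131008).
With u(x) = x^0.25: δ^3 = 72100^0.25/131008^0.25 = (72100/131008)^0.25 = 0.86131.
Hence δ = (0.86131)^(1/3) = 0.95145.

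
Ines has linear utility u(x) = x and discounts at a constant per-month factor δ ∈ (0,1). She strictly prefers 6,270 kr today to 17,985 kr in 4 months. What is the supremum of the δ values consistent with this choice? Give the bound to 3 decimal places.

The preference means 6270 > δ^4·17985.
Dividing by 17985: δ^4 < 0.34862. Both sides are positive, so the 4th root keeps the direction.
δ < (6270/17985)^(1/4) ≈ 0.768.

δ < 0.768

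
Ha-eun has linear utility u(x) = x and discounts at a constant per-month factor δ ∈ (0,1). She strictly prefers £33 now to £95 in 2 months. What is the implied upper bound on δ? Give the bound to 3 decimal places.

Under u(x) = x this choice says 33 > δ^2·95.
Hence δ^2 < 33/95 = 0.34737, and x ↦ x^(1/2) is increasing on (0,∞).
δ < (33/95)^(1/2) ≈ 0.589.

δ < 0.589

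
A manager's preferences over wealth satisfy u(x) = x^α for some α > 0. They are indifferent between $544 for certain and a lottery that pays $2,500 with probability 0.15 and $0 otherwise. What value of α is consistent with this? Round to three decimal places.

α ≈ 1.244

EU(lottery) = 0.15·2500^α + 0.85·0 = 0.15·2500^α.
Indifference: 544^α = 0.15·2500^α, so (544/2500)^α = 0.15.
α = ln(0.15) / ln(544/2500) = -1.897120/-1.525097 ≈ 1.244.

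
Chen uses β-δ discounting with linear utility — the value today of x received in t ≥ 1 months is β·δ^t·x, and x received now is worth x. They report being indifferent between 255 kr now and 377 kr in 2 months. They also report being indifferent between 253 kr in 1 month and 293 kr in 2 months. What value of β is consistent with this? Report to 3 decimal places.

β ≈ 0.907

The second indifference involves only future payoffs, so β cancels: β·δ^1·253 = β·δ^2·293, giving δ = 253/293 = 0.86348.
The first indifference: 255 = β·δ^2·377, so β = 255/(δ^2·377) = 255/(0.74560·377) ≈ 0.907.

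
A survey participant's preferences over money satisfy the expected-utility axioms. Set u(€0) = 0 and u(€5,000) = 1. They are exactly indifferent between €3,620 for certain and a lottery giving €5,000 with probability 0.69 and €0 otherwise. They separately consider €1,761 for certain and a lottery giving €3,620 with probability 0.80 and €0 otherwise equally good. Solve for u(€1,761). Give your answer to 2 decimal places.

From the first indifference, u(€3,620) = 0.69·u(€5,000) + 0.31·u(€0) = 0.69·1 + 0.31·0 = 0.69.
Then u(€1,761) = 0.80·u(€3,620) + 0.20·u(€0) = 0.80·0.69 + 0.20·0.00 = 0.5520.

0.55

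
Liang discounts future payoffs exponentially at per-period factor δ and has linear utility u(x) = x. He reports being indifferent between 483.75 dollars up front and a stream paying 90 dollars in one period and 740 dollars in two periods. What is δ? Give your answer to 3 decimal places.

The stream is worth 90δ + 740δ² today, so 90δ + 740δ² = 483.75.
That is, 740δ² + 90δ − 483.75 = 0, a quadratic in δ.
The positive root is δ = [−90 + √(90² + 4·740·483.75)] / (2·740) = (−90 + 1200.000)/1480 ≈ 0.750.

δ ≈ 0.750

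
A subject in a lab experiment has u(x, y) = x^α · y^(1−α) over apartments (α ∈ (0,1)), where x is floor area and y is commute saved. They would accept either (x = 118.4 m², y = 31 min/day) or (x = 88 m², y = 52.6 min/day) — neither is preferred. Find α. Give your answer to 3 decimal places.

Indifference: 118.4^α · 31^(1−α) = 88^α · 52.6^(1−α).
(118.4/88)^α = (52.6/31)^(1−α); take logs: α·ln(118.4/88) = (1−α)·ln(52.6/31), i.e. α·0.296732 = (1−α)·0.528729.
So α/(1−α) = (0.528729)/(0.296732) = 1.781840, and α = 1.781840/2.781840 ≈ 0.641.

α ≈ 0.641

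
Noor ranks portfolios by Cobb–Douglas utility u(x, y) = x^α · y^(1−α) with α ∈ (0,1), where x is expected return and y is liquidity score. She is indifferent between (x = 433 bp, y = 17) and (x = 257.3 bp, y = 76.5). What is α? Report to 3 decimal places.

Indifference: 433^α · 17^(1−α) = 257.3^α · 76.5^(1−α).
Taking logs: α·ln 433 + (1−α)·ln 17 = α·ln 257.3 + (1−α)·ln 76.5, i.e. α·0.520495 = (1−α)·1.504077.
So α/(1−α) = (1.504077)/(0.520495) = 2.889705, and α = 2.889705/3.889705 ≈ 0.743.

α ≈ 0.743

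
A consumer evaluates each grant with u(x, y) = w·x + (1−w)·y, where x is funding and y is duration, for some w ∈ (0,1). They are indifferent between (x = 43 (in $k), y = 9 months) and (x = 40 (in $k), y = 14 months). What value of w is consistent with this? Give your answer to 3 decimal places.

u(43,9) = u(40,14) means w·43 + (1−w)·9 = w·40 + (1−w)·14.
w·(43−40) = (1−w)·(14−9), i.e. w·3 = (1−w)·5.
So w/(1−w) = 5/3 = 1.6667, giving w = 5/(3+5) = 0.625.

w = 0.625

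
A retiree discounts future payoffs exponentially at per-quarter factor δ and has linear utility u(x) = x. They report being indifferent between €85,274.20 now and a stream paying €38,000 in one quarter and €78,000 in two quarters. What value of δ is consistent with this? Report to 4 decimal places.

The stream is worth 38000δ + 78000δ² today, so 38000δ + 78000δ² = 85274.20.
So 78000δ² + 38000δ − 85274.20 = 0.
δ = (−38000 + √(38000² + 4·78000·85274.20)) / (2·78000) = (−38000 + √28049550400.00) / 156000 ≈ 0.8300.

δ ≈ 0.8300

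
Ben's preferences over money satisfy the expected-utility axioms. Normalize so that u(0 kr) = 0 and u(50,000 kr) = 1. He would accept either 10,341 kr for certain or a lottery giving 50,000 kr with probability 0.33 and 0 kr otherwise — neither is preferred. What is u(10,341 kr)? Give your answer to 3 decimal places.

The indifference gives u(10,341 kr) = 0.33·u(50,000 kr) + 0.67·u(0 kr) = 0.33·1 + 0.67·0 = 0.33.

0.330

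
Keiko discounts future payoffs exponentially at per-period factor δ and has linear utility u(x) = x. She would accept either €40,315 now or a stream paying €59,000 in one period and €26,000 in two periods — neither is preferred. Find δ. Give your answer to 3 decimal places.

Present value of the stream is 59000·δ + 26000·δ². Indifference gives 59000δ + 26000δ² = 40315.
Rearranged: 26000δ² + 59000δ − 40315 = 0.
The positive root is δ = [−59000 + √(59000² + 4·26000·40315)] / (2·26000) = (−59000 + 87600.000)/52000 ≈ 0.550.

δ ≈ 0.550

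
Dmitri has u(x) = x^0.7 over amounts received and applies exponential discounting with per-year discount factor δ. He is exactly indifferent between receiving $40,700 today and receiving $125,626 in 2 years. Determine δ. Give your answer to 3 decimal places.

δ ≈ 0.674

The payoff in 2 years is discounted by δ^2, so u(40700) = δ^2·u(125626) and δ^2 = u(40700)/u(125626).
With u(x) = x^0.7: δ^2 = 40700^0.7/125626^0.7 = (40700/125626)^0.7 = 0.45432.
So δ = 0.45432^(1/2) ≈ 0.674.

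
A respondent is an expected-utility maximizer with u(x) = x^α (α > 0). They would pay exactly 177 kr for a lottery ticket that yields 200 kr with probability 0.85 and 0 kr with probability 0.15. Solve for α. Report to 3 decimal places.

EU(lottery) = 0.85·200^α + 0.15·0 = 0.85·200^α.
Indifference: 177^α = 0.85·200^α, so (177/200)^α = 0.85.
α = ln(0.85) / ln(177/200) = -0.162519/-0.122168 ≈ 1.330.

α ≈ 1.330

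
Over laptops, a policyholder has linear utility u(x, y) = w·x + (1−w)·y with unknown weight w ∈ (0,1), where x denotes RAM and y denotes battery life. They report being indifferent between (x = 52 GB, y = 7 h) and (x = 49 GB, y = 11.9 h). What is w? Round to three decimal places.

Equating utilities: w·52 + (1−w)·7 = w·49 + (1−w)·11.9.
Rearranging, 3·w − 4.9·(1−w) = 0.
So w/(1−w) = 4.9/3 = 1.6333, giving w = 4.9/(3+4.9) = 0.620.

w = 0.620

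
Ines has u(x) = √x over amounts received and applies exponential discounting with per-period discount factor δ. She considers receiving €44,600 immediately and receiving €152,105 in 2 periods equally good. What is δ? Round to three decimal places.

Indifference means u(44600) = δ^2 · u(152105), so δ^2 = u(44600)/u(152105).
Since u(x) = √x, δ^2 = √(44600/152105) = 0.54150.
So δ = 0.54150^(1/2) ≈ 0.736.

δ ≈ 0.736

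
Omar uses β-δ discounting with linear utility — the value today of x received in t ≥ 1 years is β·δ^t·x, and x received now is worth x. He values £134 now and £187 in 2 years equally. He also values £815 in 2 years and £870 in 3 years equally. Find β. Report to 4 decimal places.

β ≈ 0.8166

The second indifference involves only future payoffs, so β cancels: β·δ^2·815 = β·δ^3·870, giving δ = 815/870 = 0.93678.
Substituting δ into 134 = β·δ^2·187: β = 134/(164.104) ≈ 0.8166.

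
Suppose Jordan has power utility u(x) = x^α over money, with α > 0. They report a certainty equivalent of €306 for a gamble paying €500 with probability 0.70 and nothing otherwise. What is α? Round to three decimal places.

α ≈ 0.726

EU(lottery) = 0.70·500^α + 0.30·0 = 0.70·500^α.
Indifference: 306^α = 0.70·500^α, so (306/500)^α = 0.70.
Taking logs: α·ln(306/500) = ln(0.70), so α = -0.356675 / -0.491023 ≈ 0.726.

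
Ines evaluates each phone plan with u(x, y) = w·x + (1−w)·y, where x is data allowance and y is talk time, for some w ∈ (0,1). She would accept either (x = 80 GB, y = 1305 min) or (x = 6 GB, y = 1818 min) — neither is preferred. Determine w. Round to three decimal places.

w = 0.874

u(80,1305) = u(6,1818) means w·80 + (1−w)·1305 = w·6 + (1−w)·1818.
Rearranging, 74·w − 513·(1−w) = 0.
Hence w = 513/(74+513) = 513/587 = 0.874.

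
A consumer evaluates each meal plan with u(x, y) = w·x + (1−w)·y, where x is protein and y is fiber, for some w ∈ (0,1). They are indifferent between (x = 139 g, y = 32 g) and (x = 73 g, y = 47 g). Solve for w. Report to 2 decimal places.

u(139,32) = u(73,47) means w·139 + (1−w)·32 = w·73 + (1−w)·47.
Collecting terms: w·66 = (1−w)·15.
The marginal rate of substitution is 15/66, so w = 15/(66+15) = 0.19.

w = 0.19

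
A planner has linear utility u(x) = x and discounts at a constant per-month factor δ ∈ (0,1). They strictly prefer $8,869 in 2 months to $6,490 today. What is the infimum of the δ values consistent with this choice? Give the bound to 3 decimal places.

δ > 0.855

Comparing present values: 6490 < δ^2·8869.
Hence δ^2 > 6490/8869 = 0.73176, and x ↦ x^(1/2) is increasing on (0,∞).
δ > (6490/8869)^(1/2) ≈ 0.855.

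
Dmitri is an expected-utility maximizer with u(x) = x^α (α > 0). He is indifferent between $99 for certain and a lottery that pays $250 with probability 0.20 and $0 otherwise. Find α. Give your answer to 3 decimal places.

Since u(0) = 0, the lottery's EU is 0.20·250^α.
Indifference: 99^α = 0.20·250^α, so (99/250)^α = 0.20.
α = ln(0.20) / ln(99/250) = -1.609438/-0.926341 ≈ 1.737.

α ≈ 1.737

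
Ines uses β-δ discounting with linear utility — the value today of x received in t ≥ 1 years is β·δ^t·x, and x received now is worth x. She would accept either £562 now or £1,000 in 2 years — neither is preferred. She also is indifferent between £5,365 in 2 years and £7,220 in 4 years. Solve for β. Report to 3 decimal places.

From the later pair, β·δ^2·5365 = β·δ^4·7220; dividing through, δ^2 = 5365/7220 = 0.74307, so δ = 0.86202.
Substituting δ into 562 = β·δ^2·1000: β = 562/(743.075) ≈ 0.756.

β ≈ 0.756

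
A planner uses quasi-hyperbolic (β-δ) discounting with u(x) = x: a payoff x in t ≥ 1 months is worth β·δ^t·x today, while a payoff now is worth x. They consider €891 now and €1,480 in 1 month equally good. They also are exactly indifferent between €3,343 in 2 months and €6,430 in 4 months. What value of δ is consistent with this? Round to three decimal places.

δ ≈ 0.721

Both payoffs in the second observation are in the future, so β drops out: δ^2·3343 = δ^4·6430 ⇒ δ^2 = 3343/6430 = 0.51991, so δ = 0.72105.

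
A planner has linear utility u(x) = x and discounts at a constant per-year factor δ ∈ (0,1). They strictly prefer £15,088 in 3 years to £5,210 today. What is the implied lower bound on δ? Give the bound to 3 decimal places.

δ > 0.702

Under u(x) = x this choice says 5210 < δ^3·15088.
Dividing by 15088: δ^3 > 0.34531. Both sides are positive, so the cube root keeps the direction.
δ > (5210/15088)^(1/3) ≈ 0.702.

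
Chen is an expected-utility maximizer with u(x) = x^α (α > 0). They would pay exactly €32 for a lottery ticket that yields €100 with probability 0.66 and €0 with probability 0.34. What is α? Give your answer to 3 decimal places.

Since u(0) = 0, the lottery's EU is 0.66·100^α.
Equating: 32^α = 0.66·100^α, i.e. 0.3200^α = 0.66.
Taking logs: α·ln(32/100) = ln(0.66), so α = -0.415515 / -1.139434 ≈ 0.365.

α ≈ 0.365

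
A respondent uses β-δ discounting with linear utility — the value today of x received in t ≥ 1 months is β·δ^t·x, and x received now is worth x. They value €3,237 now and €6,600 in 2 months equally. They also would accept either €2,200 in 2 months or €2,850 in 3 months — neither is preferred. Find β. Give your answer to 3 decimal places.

β ≈ 0.823

From the later pair, β·δ^2·2200 = β·δ^3·2850; dividing through, δ = 2200/2850 = 0.77193.
Now use the now-vs-future pair: 3237 = β·δ^2·6600 gives β = 3237/(0.59588·6600) ≈ 0.823.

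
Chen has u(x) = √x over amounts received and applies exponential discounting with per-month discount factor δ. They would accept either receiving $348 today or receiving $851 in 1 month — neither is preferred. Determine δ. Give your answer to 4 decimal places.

δ ≈ 0.6395

The payoff in 1 month is discounted by δ, so u(348) = δ·u(851) and δ = u(348)/u(851).
With u(x) = √x: δ = √348/√851 = √(348/851) = 0.63948.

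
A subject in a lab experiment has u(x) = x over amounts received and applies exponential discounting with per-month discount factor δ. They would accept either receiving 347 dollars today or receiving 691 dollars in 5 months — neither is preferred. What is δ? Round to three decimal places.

δ ≈ 0.871

The payoff in 5 months is discounted by δ^5, so u(347) = δ^5·u(691) and δ^5 = u(347)/u(691).
With u(x) = x: δ^5 = 347/691 = 0.50217.
Taking the 5th root: δ = 0.50217^(1/5) ≈ 0.871.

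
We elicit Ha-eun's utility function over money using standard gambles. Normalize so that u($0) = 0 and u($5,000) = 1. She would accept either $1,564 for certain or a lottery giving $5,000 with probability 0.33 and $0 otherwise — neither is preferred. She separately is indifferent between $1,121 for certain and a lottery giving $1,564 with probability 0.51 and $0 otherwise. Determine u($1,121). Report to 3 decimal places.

From the first indifference, u($1,564) = 0.33·u($5,000) + 0.67·u($0) = 0.33·1 + 0.67·0 = 0.33.
Then u($1,121) = 0.51·u($1,564) + 0.49·u($0) = 0.51·0.33 + 0.49·0.00 = 0.1683.

0.168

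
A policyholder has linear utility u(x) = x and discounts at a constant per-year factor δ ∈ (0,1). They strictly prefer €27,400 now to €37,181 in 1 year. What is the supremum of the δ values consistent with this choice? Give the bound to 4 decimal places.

Under u(x) = x this choice says 27400 > δ·37181.
So δ < 27400/37181 = 0.73694.

δ < 0.7369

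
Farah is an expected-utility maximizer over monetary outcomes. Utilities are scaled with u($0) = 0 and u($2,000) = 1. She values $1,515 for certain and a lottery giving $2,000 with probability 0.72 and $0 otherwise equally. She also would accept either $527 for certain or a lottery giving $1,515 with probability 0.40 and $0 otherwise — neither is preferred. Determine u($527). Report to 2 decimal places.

The first gamble pins u($1,515): it must equal 0.72·1 + 0.28·0 = 0.72.
Chaining: u($527) = 0.40·0.72 + 0.60·0.00 = 0.2880.

0.29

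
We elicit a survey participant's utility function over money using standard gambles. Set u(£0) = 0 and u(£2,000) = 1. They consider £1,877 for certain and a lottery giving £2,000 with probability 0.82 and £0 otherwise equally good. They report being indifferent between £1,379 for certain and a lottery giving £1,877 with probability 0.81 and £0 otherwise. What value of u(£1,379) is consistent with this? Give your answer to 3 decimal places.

From the first indifference, u(£1,877) = 0.82·u(£2,000) + 0.18·u(£0) = 0.82·1 + 0.18·0 = 0.82.
Chaining: u(£1,379) = 0.81·0.82 + 0.19·0.00 = 0.6642.

0.664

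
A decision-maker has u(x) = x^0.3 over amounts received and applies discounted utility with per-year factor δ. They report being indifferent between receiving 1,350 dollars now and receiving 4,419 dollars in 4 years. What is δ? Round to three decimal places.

δ ≈ 0.915

Indifference means u(1350) = δ^4 · u(4419), so δ^4 = u(1350)/u(4419).
Since u(x) = x^0.3, δ^4 = (1350/4419)^0.3 = 0.30550^0.3 = 0.70065.
So δ = 0.70065^(1/4) ≈ 0.915.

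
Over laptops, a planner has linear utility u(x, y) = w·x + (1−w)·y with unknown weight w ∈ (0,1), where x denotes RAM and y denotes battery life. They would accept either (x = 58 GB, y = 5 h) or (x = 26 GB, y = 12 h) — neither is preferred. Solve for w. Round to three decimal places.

w = 0.179

Equating utilities: w·58 + (1−w)·5 = w·26 + (1−w)·12.
Collecting terms: w·32 = (1−w)·7.
Hence w = 7/(32+7) = 7/39 = 0.179.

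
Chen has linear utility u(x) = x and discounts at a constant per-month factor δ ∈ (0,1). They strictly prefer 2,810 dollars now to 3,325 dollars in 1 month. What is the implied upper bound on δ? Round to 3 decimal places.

Under u(x) = x this choice says 2810 > δ·3325.
Dividing through by 3325 gives δ < 0.84511.

δ < 0.845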